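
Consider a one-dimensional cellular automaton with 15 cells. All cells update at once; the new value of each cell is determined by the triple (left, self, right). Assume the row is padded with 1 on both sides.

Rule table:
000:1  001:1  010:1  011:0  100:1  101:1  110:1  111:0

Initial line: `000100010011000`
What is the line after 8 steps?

111111111101111
000000000110000
111111111011111
000000001100000
111111110111111
000000011000000
111111101111111
000000110000000

000000110000000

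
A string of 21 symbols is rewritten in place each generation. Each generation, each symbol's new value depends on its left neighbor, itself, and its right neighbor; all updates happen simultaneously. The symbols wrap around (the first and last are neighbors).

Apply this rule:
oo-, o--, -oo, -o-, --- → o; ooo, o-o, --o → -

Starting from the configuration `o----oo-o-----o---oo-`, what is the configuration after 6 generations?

oo-o-oo-o-o-o-o-o-oo-

oooo-oo-ooooo-ooo-oo-
o--o-oo-o---o-o-o-oo-
oo-o-oo-ooo-o-o-o-oo-
oo-o-oo-o-o-o-o-o-oo-
oo-o-oo-o-o-o-o-o-oo-  (fixed point — unchanged through generation 6)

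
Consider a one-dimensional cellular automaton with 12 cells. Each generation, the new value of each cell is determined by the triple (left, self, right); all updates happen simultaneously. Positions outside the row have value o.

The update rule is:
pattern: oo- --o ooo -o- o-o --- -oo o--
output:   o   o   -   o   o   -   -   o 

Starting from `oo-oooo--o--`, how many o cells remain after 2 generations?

generation 1: -oo---oooooo
generation 2: o-oo-o------
count of o: 4

4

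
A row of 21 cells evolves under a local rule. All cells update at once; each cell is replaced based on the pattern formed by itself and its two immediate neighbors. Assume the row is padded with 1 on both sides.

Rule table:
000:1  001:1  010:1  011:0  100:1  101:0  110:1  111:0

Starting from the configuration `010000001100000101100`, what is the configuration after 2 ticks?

000000010000000111000

011111110111111100111
000000010000000111000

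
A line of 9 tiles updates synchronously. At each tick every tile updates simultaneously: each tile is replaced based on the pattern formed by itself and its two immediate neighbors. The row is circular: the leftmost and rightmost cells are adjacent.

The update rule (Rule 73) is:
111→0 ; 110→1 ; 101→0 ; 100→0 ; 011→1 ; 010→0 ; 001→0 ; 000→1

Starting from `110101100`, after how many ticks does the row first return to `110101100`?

110001100
110101100

2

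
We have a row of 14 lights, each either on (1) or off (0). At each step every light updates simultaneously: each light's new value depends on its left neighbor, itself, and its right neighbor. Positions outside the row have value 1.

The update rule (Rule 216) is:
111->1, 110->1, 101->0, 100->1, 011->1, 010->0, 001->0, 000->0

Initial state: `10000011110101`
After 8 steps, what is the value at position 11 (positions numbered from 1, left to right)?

1

11000011110001
11100011111001
11110011111101
11111011111101
11111011111101  (fixed point — unchanged through step 8)
position 11 holds 1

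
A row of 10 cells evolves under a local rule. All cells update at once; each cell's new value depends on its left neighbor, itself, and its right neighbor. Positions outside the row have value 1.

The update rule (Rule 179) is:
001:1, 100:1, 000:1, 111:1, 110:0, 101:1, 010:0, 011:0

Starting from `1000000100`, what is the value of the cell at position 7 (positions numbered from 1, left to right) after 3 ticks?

0111111011
1011110101
0101101010
position 7 holds 1

1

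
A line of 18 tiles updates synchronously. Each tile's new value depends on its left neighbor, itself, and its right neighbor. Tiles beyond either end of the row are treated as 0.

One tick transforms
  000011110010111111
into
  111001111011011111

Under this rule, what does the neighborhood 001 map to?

0

At position 3 the neighborhood is 001; the next row has 0 there.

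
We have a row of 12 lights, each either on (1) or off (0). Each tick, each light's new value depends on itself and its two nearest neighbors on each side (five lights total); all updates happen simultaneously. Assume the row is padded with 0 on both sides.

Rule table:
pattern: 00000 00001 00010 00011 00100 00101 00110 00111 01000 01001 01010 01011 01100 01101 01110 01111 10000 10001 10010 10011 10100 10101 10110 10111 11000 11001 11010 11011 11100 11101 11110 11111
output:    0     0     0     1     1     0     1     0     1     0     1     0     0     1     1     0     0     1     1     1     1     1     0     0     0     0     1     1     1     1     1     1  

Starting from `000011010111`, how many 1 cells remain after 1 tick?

7

000111110011
count of 1: 7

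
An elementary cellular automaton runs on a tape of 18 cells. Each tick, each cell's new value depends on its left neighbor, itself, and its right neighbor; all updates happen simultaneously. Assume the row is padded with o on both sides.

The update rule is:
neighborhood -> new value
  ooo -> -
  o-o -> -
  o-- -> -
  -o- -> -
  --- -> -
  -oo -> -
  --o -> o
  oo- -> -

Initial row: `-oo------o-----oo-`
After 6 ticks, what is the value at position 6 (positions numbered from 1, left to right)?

--------o-----o---
-------o-----o---o
------o-----o---o-
-----o-----o---o--
----o-----o---o--o
---o-----o---o--o-
position 6 holds -

-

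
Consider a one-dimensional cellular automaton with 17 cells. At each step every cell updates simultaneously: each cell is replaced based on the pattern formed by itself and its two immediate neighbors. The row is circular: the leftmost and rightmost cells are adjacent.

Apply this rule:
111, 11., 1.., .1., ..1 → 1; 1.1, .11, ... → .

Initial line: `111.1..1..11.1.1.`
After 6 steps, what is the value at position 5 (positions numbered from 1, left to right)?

step 1: .11.111111.1.1.1.
step 2: 1.1..11111.1.1.11
step 3: 1.111.1111.1.1..1
step 4: 1..11..111.1.111.
step 5: 111.111.11.1..11.
step 6: .11..11..1.111.1.
position 5 holds .

.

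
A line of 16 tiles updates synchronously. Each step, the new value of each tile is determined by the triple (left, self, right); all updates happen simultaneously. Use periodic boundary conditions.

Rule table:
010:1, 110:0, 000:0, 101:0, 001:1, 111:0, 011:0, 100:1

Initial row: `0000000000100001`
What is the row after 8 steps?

0111001110010010

step 1: 1000000001110011
step 2: 0100000010001100
step 3: 1110000111010010
step 4: 0001001000011110
step 5: 0011111100100001
step 6: 1100000011110011
step 7: 0010000100001100
step 8: 0111001110010010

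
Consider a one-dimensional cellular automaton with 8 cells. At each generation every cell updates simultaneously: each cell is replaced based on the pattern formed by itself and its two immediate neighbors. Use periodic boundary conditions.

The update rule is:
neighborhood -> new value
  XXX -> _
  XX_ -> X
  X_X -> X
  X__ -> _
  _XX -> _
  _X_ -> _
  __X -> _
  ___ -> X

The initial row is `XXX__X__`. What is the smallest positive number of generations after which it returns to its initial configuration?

8

generation 1: __X_____
generation 2: X___XXXX
generation 3: X_X_____
generation 4: _X__XXX_
generation 5: ______X_
generation 6: XXXXX___
generation 7: ____X_X_
generation 8: XXX__X__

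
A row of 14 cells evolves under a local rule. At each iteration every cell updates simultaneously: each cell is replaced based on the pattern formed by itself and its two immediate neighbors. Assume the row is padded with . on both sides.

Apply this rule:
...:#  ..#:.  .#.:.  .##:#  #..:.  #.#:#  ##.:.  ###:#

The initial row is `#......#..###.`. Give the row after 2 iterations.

#.###..##.#..#

iteration 1: ..####....##..
iteration 2: #.###..##.#..#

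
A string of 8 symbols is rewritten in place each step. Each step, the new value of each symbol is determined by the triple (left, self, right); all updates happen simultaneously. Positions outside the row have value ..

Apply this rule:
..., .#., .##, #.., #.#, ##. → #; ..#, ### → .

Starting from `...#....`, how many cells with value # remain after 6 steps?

step 1: ##.#####
step 2: ####...#
step 3: #..###.#
step 4: ##.#.###
step 5: ######.#
step 6: #....###
count of #: 4

4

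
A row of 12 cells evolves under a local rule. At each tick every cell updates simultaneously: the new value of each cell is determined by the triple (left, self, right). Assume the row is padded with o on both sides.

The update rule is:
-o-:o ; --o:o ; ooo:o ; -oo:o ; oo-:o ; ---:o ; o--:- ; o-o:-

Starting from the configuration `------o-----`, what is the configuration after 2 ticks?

-oooooo-oooo
-oooooo-oooo

-oooooo-oooo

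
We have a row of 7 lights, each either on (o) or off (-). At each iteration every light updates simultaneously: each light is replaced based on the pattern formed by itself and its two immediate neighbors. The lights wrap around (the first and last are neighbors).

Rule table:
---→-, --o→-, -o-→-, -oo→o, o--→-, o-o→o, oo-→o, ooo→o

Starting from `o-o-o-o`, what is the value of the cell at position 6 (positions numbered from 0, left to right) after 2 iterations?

oo-o-oo
ooo-ooo
position 6 holds o

o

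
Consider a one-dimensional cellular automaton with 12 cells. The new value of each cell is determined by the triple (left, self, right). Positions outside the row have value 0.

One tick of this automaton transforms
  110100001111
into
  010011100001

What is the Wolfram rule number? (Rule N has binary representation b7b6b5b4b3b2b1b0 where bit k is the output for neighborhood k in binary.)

81

position 9: 111 → 0  (bit 7 = 0)
position 1: 110 → 1  (bit 6 = 1)
position 2: 101 → 0  (bit 5 = 0)
position 4: 100 → 1  (bit 4 = 1)
position 0: 011 → 0  (bit 3 = 0)
position 3: 010 → 0  (bit 2 = 0)
position 7: 001 → 0  (bit 1 = 0)
position 5: 000 → 1  (bit 0 = 1)
bits b7..b0 = 01010001 = 81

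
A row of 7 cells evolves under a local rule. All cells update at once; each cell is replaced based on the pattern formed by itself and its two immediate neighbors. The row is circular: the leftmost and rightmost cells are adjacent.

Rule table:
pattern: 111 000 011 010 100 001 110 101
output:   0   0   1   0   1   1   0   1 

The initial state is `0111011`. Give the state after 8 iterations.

1011011

iteration 1: 1100110
iteration 2: 1011101
iteration 3: 0110011
iteration 4: 1101110
iteration 5: 1011001
iteration 6: 0110111
iteration 7: 1101100
iteration 8: 1011011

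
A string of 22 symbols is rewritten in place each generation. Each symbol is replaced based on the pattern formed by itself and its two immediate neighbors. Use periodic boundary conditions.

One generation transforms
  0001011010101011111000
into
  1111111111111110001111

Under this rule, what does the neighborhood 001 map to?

1

At position 2 the neighborhood is 001; the next row has 1 there.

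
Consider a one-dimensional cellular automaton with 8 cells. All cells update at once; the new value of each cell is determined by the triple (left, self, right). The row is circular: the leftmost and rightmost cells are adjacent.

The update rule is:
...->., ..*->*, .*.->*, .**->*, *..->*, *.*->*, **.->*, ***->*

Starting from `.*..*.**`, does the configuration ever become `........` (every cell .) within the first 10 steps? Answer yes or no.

no

step 1: ********
step 2: ********  (fixed point — unchanged through step 10)
step 10 is ********, still not uniform .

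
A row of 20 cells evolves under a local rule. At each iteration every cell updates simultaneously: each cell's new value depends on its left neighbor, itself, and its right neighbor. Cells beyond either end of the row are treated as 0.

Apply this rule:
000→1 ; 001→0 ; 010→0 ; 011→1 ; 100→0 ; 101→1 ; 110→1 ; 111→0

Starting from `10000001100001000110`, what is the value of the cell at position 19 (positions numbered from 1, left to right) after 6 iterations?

0

iteration 1: 00111101101100010110
iteration 2: 10100111111101001110
iteration 3: 01000100000110001010
iteration 4: 00010001110110100100
iteration 5: 11000101011111000001
iteration 6: 11010010110001011100
position 19 holds 0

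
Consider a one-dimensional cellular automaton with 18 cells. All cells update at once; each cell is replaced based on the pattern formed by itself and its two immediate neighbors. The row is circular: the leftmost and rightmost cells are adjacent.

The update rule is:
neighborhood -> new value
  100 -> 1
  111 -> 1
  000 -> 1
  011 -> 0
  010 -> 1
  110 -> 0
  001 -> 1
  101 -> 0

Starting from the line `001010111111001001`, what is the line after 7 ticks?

tick 1: 111010011110111111
tick 2: 110011101100011111
tick 3: 101101000011101111
tick 4: 000001111101000111
tick 5: 111110111001111010
tick 6: 011100010110110010
tick 7: 101011110000001111

101011110000001111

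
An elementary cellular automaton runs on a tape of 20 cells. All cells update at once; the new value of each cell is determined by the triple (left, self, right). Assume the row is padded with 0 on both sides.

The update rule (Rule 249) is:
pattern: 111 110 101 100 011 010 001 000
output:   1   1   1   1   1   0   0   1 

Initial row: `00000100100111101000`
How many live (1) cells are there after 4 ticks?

18

tick 1: 11110010010111110111
tick 2: 11111001001111111111
tick 3: 11111100101111111111
tick 4: 11111110011111111111
count of 1: 18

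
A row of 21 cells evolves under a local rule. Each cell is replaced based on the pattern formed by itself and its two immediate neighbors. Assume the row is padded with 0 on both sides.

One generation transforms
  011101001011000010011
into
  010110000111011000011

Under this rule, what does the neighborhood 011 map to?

At position 1 the neighborhood is 011; the next row has 1 there.

1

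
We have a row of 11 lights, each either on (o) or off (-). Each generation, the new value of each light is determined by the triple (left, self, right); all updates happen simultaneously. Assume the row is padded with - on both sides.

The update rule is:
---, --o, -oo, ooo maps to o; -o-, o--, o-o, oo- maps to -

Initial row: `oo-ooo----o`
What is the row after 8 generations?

ooo--o--o--

o--oo--ooo-
--oo--ooo--
ooo--ooo--o
oo--ooo--o-
o--ooo--o--
--ooo--o--o
oooo--o--o-
ooo--o--o--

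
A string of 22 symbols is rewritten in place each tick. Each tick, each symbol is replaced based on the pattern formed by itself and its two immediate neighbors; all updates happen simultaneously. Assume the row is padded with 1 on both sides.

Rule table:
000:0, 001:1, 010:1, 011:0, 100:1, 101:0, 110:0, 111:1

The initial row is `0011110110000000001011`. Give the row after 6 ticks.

1101100001000000011001
1000010011100000100110
0100111101010001111000
0111011001011010110101
0010000111000010000100
1111001010100111001111

1111001010100111001111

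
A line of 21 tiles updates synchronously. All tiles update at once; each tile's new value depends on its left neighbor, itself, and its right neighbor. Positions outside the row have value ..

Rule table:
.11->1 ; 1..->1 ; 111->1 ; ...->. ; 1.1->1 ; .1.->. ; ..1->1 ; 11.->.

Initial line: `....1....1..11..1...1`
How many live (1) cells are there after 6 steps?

13

step 1: ...1.1..1.111.11.1.1.
step 2: ..1.1.11.111.11.1.1.1
step 3: .1.1.11.111.11.1.1.1.
step 4: 1.1.11.111.11.1.1.1.1
step 5: .1.11.111.11.1.1.1.1.
step 6: 1.11.111.11.1.1.1.1.1
count of 1: 13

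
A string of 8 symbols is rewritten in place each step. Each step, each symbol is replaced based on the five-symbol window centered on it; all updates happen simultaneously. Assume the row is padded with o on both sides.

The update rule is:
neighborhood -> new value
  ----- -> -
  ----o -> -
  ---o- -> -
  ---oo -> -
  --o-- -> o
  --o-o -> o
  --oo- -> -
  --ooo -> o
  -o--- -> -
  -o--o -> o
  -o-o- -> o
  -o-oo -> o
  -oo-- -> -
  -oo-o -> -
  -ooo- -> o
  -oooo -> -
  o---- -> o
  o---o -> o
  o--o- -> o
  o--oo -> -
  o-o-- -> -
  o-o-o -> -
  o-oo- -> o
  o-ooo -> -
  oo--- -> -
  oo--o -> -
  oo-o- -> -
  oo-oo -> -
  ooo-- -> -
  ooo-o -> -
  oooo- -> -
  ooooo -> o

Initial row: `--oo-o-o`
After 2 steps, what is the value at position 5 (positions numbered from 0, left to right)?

-

step 1: ------o-
step 2: -o----oo
position 5 holds -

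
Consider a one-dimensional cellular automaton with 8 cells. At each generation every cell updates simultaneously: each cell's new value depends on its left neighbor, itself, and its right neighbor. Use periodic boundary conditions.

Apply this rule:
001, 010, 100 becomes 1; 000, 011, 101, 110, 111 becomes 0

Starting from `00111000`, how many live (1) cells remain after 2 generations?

6

01000100
11101110
count of 1: 6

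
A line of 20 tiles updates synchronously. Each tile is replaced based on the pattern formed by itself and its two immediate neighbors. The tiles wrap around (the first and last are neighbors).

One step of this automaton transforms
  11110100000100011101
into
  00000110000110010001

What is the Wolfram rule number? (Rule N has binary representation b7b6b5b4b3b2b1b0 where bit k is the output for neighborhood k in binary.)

28

position 0: 111 → 0  (bit 7 = 0)
position 3: 110 → 0  (bit 6 = 0)
position 4: 101 → 0  (bit 5 = 0)
position 6: 100 → 1  (bit 4 = 1)
position 15: 011 → 1  (bit 3 = 1)
position 5: 010 → 1  (bit 2 = 1)
position 10: 001 → 0  (bit 1 = 0)
position 7: 000 → 0  (bit 0 = 0)
bits b7..b0 = 00011100 = 28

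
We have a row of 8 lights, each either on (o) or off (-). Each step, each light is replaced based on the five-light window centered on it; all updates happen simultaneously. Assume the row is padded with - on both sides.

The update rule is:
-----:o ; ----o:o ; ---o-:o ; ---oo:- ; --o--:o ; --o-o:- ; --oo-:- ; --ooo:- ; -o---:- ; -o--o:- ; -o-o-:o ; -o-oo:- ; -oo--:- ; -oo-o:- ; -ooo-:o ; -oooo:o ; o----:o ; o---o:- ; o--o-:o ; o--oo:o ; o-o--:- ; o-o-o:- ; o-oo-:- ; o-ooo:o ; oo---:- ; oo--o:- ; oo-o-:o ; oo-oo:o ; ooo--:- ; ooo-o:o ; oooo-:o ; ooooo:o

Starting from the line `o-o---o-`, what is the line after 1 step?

-o---oo-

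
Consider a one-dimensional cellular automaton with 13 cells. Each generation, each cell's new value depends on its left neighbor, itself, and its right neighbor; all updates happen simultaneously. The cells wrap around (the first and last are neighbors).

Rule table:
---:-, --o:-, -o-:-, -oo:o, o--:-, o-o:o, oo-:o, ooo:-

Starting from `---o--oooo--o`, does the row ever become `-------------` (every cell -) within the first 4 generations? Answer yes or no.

yes

generation 1: ------o--o---
generation 2: -------------
all cells are - at generation 2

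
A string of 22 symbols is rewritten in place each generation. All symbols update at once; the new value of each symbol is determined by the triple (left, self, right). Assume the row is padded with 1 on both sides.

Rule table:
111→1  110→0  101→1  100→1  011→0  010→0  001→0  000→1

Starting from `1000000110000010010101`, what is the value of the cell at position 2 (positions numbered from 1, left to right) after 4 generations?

0

0111110001111001001010
1011101100110100100101
0101010010001010010010
1010101001100101001001
position 2 holds 0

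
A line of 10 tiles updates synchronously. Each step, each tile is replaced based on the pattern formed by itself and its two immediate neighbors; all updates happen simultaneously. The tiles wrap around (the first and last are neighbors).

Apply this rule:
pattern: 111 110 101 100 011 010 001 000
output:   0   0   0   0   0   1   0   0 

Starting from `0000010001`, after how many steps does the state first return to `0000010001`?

1

0000010001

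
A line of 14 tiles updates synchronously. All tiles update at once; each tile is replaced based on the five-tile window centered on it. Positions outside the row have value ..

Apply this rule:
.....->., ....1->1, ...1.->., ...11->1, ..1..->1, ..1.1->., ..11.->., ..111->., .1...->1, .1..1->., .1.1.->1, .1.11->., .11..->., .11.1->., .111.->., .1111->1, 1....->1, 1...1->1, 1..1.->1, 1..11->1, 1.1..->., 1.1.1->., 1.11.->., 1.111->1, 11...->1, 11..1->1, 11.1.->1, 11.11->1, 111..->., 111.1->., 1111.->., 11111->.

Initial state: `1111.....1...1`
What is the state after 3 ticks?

.1..11.1.111.1
.1.1..1..1..1.
..1..11.11.111

..1..11.11.111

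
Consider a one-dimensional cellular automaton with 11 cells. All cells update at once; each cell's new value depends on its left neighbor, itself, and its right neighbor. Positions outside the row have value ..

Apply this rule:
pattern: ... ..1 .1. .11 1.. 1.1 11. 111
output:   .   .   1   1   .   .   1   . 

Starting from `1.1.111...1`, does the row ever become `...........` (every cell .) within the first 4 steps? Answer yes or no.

step 1: 1.1.1.1...1
step 2: 1.1.1.1...1  (fixed point — unchanged through step 4)
step 4 is 1.1.1.1...1, still not uniform .

no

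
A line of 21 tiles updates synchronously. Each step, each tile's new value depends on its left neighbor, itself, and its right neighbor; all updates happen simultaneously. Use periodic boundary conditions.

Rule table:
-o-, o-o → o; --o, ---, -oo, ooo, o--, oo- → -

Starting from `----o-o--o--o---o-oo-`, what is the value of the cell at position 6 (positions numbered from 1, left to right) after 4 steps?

----ooo--o--o---oo---
---------o--o--------
---------o--o--------  (fixed point — unchanged through step 4)
position 6 holds -

-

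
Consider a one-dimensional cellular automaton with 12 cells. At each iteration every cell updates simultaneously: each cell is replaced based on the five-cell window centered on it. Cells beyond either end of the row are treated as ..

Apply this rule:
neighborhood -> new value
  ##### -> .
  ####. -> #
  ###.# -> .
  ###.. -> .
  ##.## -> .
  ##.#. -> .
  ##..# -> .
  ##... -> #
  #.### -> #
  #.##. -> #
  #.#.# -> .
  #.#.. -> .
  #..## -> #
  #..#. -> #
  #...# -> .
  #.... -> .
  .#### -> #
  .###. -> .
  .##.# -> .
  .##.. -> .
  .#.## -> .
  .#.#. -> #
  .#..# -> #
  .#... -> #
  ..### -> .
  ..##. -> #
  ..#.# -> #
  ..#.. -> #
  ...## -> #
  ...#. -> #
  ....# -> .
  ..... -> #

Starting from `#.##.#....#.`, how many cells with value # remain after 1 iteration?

6

iteration 1: #.#...#..###
count of #: 6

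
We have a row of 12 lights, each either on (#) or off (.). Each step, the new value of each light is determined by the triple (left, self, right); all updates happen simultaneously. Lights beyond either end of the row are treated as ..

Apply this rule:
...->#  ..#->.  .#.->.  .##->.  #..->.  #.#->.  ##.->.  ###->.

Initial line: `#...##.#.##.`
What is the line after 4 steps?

..#.........
#...########
..#.........  (repeats step 1; period 2)
step 4: #...########

#...########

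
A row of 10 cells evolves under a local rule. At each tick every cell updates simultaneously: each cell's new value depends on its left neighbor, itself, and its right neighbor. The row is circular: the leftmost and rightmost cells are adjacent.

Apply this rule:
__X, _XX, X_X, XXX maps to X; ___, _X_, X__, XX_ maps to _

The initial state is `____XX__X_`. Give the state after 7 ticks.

_X_____XX_

___XX__X__
__XX__X___
_XX__X____
XX__X_____
X__X_____X
__X_____XX
_X_____XX_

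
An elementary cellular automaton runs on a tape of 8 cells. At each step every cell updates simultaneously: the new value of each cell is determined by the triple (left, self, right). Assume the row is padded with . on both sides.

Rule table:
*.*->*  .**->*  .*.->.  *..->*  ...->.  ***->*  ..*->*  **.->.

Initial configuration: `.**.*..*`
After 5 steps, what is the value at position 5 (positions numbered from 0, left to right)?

step 1: **.*.**.
step 2: *.*.**.*
step 3: .*.**.*.
step 4: *.**.*.*
step 5: .**.*.*.
position 5 holds .

.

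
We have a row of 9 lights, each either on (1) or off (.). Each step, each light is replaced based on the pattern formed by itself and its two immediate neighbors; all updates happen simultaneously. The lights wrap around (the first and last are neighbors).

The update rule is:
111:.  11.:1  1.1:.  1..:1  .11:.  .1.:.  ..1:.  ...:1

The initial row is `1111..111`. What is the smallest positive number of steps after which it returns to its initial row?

18

step 1: ...11....
step 2: 11..11111
step 3: .11......
step 4: ..1111111
step 5: 1.......1
step 6: 1111111..
step 7: ......11.
step 8: 11111..11
step 9: ....11...
step 10: 111..1111
step 11: ..11.....
step 12: 1..111111
step 13: 11.......
step 14: .1111111.
step 15: .......11
step 16: 111111..1
step 17: .....11..
step 18: 1111..111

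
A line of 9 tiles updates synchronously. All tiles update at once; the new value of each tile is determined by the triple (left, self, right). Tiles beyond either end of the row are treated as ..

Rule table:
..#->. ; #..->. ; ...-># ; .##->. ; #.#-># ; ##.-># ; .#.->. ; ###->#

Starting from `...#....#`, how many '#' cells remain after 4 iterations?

iteration 1: ##...##..
iteration 2: .#.#..#.#
iteration 3: ..#....#.
iteration 4: #...##...
count of #: 3

3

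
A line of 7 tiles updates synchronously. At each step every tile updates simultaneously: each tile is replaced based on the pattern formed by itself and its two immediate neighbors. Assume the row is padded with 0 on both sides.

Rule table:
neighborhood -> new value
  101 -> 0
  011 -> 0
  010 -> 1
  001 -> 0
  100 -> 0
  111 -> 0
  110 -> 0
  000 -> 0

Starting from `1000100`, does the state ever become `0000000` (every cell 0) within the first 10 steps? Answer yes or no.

step 1: 1000100  (fixed point — unchanged through step 10)
step 10 is 1000100, still not uniform 0

no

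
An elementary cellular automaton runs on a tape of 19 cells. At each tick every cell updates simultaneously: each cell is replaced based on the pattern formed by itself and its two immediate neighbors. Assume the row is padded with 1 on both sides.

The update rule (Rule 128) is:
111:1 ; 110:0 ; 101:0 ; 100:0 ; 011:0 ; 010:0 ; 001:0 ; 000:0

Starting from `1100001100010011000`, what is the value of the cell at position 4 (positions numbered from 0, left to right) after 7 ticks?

0

tick 1: 1000000000000000000
tick 2: 0000000000000000000
tick 3: 0000000000000000000  (fixed point — unchanged through tick 7)
position 4 holds 0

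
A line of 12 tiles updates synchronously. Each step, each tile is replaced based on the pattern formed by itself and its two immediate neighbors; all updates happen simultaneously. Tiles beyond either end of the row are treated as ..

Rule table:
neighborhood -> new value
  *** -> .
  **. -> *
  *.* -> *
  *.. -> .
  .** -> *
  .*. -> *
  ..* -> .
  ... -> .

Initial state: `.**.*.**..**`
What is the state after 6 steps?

.*.....*..**

.*******..**
.*.....*..**
.*.....*..**  (fixed point — unchanged through step 6)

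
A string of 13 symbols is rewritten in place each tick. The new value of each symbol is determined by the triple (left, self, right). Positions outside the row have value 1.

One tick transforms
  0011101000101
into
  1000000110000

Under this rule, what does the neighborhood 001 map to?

0

At position 1 the neighborhood is 001; the next row has 0 there.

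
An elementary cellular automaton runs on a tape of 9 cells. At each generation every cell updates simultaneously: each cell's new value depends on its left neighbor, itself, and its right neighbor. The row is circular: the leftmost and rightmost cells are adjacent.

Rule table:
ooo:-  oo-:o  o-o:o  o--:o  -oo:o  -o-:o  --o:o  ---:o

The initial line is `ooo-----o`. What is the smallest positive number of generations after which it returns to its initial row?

--ooooooo
ooo-----o

2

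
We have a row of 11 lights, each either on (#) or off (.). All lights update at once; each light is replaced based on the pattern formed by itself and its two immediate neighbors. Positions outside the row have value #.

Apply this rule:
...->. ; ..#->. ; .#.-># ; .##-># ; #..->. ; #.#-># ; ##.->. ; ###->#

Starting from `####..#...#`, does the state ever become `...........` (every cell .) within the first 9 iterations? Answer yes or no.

iteration 1: ###...#...#
iteration 2: ##....#...#
iteration 3: #.....#...#
iteration 4: ......#...#
iteration 5: ......#...#  (fixed point — unchanged through iteration 9)
iteration 9 is ......#...#, still not uniform .

no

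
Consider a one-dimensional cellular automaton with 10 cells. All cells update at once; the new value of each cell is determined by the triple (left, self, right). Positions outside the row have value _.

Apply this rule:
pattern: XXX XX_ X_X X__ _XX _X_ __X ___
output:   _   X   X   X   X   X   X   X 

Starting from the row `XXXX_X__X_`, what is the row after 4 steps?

X__XXXXXXX
XXXX_____X
X__XXXXXXX  (repeats step 1; period 2)
step 4: XXXX_____X

XXXX_____X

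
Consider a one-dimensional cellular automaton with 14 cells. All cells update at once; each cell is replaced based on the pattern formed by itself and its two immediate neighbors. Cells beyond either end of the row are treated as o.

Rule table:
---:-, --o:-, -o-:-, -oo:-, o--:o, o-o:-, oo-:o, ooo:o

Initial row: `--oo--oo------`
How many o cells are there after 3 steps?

step 1: o--oo--oo-----
step 2: oo--oo--oo----
step 3: ooo--oo--oo---
count of o: 7

7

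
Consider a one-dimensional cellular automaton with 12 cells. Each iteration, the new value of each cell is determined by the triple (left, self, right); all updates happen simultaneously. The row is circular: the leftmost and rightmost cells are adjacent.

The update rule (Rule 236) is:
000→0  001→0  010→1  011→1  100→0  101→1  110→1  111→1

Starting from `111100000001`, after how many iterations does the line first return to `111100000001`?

1

111100000001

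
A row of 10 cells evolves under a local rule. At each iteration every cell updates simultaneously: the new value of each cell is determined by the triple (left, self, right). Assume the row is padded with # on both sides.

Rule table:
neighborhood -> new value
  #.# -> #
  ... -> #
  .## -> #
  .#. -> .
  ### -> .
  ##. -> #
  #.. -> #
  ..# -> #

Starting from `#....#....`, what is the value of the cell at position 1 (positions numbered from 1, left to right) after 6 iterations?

.

#####.####
....###...
#####.####  (repeats iteration 1; period 2)
iteration 6: ....###...
position 1 holds .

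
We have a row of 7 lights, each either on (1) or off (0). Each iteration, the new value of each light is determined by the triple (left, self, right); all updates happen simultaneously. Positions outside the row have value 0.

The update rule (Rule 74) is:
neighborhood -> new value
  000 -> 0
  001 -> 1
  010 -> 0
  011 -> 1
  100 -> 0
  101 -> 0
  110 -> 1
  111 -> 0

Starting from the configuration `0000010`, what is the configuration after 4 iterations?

0100000

0000100
0001000
0010000
0100000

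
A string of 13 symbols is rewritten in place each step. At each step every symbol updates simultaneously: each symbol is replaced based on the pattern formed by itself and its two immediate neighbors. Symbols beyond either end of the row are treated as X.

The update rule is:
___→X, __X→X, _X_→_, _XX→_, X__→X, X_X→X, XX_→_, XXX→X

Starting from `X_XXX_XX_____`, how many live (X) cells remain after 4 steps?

step 1: _X_X_X__XXXXX
step 2: X_X_X_XX_XXXX
step 3: _X_X_X__X_XXX
step 4: X_X_X_XX_X_XX
count of X: 8

8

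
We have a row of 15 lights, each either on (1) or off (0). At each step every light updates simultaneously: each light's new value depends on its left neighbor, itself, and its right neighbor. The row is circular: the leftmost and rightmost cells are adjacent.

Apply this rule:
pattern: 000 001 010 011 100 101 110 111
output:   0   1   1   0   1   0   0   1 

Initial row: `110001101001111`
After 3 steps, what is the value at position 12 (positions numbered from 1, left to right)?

0

101010001110111
001011010100011
111000010110100
position 12 holds 0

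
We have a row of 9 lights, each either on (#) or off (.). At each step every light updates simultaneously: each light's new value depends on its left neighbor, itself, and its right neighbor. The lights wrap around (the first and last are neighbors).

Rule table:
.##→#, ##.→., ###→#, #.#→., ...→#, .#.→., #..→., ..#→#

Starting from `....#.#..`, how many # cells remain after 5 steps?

####....#
###..####
##..#####
#..######
..#######
count of #: 7

7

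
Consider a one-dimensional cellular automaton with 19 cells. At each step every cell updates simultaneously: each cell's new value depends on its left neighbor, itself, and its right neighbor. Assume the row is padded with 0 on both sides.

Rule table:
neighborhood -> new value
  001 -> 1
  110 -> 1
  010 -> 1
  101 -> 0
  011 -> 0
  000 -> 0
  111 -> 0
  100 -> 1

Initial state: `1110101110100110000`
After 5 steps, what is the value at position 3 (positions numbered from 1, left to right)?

0

0010100010111011000
0110110110001001100
1010010011011110110
1011111101000010011
1000000101100111101
position 3 holds 0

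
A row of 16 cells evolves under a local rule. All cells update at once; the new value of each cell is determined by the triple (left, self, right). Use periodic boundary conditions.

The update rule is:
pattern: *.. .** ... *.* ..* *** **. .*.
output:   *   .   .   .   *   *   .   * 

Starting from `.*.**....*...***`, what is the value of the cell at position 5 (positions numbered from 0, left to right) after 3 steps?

*

.*...*..***.*.*.
***.****.*..*.**
**...**..****..*
position 5 holds *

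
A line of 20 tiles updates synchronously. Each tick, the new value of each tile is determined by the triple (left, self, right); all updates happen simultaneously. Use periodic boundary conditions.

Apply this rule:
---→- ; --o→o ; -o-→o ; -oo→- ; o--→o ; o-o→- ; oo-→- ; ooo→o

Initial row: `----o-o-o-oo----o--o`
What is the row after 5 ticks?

oo--o-ooo-ooooo-oooo

o--oo-o-o---o--ooooo
-oo---o-oo-oooo-oooo
---o-oo-----oo---oo-
--oo---o---o--o-o--o
oo--o-ooo-ooooo-oooo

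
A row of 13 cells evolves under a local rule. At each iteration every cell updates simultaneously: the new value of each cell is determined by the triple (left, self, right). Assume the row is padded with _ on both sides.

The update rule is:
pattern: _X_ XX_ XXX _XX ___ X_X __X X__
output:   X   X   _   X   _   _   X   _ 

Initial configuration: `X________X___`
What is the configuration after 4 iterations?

X_______XX___
X______XXX___
X_____XX_X___
X____XXX_X___

X____XXX_X___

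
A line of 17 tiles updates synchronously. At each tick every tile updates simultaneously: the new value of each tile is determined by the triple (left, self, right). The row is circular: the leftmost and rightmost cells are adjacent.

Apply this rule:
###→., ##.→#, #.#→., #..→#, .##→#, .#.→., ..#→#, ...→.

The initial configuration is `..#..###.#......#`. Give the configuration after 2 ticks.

##.#.#..##.#..#..

tick 1: ##.###.#..#....#.
tick 2: ##.#.#..##.#..#..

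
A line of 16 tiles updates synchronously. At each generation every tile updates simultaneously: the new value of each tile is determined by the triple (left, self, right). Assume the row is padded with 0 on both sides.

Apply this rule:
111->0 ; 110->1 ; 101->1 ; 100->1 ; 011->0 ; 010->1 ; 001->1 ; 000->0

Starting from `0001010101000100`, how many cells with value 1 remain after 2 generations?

0011111111101110
0100000000110011
count of 1: 5

5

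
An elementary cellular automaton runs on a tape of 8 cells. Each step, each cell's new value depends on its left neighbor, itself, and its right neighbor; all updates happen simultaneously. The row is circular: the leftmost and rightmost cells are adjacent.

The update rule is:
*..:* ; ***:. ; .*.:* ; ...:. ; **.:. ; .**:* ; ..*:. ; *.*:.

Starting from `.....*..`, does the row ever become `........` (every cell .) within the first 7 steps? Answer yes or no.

no

.....**.
.....*.*
*....*.*
.*...*.*
.**..*.*
.*.*.*.*
.*.*.*.*
step 7 is .*.*.*.*, still not uniform .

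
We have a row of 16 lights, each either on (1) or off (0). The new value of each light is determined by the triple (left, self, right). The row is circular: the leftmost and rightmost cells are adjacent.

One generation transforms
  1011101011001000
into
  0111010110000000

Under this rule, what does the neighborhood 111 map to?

1

At position 3 the neighborhood is 111; the next row has 1 there.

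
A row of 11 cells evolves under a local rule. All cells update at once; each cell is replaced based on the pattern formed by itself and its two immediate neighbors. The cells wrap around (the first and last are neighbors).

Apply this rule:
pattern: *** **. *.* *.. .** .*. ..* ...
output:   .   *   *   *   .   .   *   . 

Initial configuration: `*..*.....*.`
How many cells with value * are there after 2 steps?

6

.**.*...*.*
*.**.*.*.*.
count of *: 6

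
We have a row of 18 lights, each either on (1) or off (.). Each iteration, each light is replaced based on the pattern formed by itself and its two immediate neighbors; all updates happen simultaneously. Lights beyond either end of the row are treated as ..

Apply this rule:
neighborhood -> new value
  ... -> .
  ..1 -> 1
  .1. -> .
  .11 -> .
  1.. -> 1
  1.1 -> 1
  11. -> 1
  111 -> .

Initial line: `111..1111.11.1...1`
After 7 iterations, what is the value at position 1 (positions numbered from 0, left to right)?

iteration 1: ..111...11.11.1.1.
iteration 2: .1..11.1.11.11.1.1
iteration 3: 1.11.11.1.11.11.1.
iteration 4: .1.11.11.1.11.11.1
iteration 5: 1.1.11.11.1.11.11.
iteration 6: .1.1.11.11.1.11.11
iteration 7: 1.1.1.11.11.1.11.1
position 1 holds .

.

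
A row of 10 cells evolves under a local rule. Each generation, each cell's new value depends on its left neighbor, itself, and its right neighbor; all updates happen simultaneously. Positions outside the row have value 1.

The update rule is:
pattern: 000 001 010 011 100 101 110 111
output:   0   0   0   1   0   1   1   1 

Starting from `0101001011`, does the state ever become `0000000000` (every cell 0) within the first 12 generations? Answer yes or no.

generation 1: 1010000111
generation 2: 1100000111
generation 3: 1100000111  (fixed point — unchanged through generation 12)
generation 12 is 1100000111, still not uniform 0

no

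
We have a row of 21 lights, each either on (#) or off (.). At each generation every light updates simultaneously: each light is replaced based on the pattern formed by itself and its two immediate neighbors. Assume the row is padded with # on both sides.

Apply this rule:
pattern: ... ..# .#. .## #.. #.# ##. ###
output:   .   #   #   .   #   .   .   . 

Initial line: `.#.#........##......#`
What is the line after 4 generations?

.#.##......#..#....#.
.#...#....######..##.
.##.###..#......##...
.......####....#..#.#

.......####....#..#.#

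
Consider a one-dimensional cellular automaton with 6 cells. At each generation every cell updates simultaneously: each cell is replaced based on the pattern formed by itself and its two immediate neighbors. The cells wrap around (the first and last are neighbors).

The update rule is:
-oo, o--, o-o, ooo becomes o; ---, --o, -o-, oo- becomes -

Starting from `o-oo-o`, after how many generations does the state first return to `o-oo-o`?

3

generation 1: -oo-oo
generation 2: oo-oo-
generation 3: o-oo-o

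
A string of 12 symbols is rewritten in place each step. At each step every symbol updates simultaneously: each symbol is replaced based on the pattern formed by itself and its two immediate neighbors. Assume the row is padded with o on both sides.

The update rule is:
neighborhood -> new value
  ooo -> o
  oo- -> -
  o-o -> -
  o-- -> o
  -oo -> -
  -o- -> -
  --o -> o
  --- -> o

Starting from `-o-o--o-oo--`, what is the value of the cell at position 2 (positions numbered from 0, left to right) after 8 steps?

-

----oo----oo
oooo--oooo-o
ooo-oo-oo---
oo-------ooo
o-ooooooo-oo
---ooooo---o
ooo-ooo-ooo-
oo---o---o--
position 2 holds -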